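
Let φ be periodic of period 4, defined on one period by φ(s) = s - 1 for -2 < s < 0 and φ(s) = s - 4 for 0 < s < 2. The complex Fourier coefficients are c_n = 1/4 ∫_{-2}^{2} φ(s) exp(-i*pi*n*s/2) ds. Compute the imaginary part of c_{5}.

Since φ is real-valued, Im(c_{5}) = -1/4 ∫_{-2}^{2} φ(s) sin(5*pi*s/2) ds = -b_{5}/2.
Split the integral at the breakpoints.
Integrating by parts (boundary term plus one more integral), an antiderivative of (s - 1) sin(5*pi*s/2) is -2*s*cos(5*pi*s/2)/(5*pi) + 4*sin(5*pi*s/2)/(25*pi**2) + 2*cos(5*pi*s/2)/(5*pi); evaluating from -2 to 0: ∫_{-2}^{0} (s - 1) sin(5*pi*s/2) ds = (2/(5*pi)) - (-6/(5*pi)) = 8/(5*pi).
Integrating by parts (boundary term plus one more integral), an antiderivative of (s - 4) sin(5*pi*s/2) is -2*s*cos(5*pi*s/2)/(5*pi) + 4*sin(5*pi*s/2)/(25*pi**2) + 8*cos(5*pi*s/2)/(5*pi); evaluating from 0 to 2: ∫_{0}^{2} (s - 4) sin(5*pi*s/2) ds = (-4/(5*pi)) - (8/(5*pi)) = -12/(5*pi).
So ∫_{-2}^{2} φ(s) sin(5*pi*s/2) ds = -4/(5*pi).
Hence Im(c_{5}) = (-1/4)·(-4/(5*pi)) = 1/(5*pi).

1/(5*pi)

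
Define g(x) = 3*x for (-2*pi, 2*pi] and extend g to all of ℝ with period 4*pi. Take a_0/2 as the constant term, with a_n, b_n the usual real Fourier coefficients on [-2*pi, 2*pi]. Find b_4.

-3

b_4 = (1/(2*pi)) ∫_{-2*pi}^{2*pi} g(x) sin(2*x) dx.
g is odd and sin(2*x) is odd, so the integrand is even and b_4 = 1/pi ∫_0^{2*pi} g(x) sin(2*x) dx.
Integrating by parts (boundary term plus one more integral), an antiderivative of (3*x) sin(2*x) is -3*x*cos(2*x)/2 + 3*sin(2*x)/4; evaluating from 0 to 2*pi: ∫_{0}^{2*pi} (3*x) sin(2*x) dx = (-3*pi) - (0) = -3*pi.
Hence b_4 = (1/pi)·(-3*pi) = -3.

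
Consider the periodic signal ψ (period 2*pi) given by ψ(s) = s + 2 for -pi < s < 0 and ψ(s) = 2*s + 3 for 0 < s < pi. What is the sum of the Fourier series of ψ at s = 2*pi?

s = 2*pi differs from s = 0 by 1 full period(s), and the series is 2*pi-periodic.
At s = 0 the one-sided limits are ψ(0^-) = 2 and ψ(0^+) = 3.
By Dirichlet's theorem the series converges to their average, [(2) + (3)]/2 = 5/2.

5/2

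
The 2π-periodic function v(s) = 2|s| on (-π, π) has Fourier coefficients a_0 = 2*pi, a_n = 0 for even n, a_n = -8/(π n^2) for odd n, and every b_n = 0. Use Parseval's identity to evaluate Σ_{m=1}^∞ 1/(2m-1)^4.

Parseval: a_0^2/2 + Σ a_n^2 = (1/π) ∫_{-π}^{π} v(s)^2 ds = 8*pi**2/3.
Subtract a_0^2/2 = 2*pi**2: Σ a_n^2 = 2*pi**2/3.
Only odd n contribute, with a_n^2 = 64/(π^2 n^4), so Σ_{m≥1} 1/(2m-1)^4 = π^2·(2*pi**2/3)/64 = pi**4/96.

pi**4/96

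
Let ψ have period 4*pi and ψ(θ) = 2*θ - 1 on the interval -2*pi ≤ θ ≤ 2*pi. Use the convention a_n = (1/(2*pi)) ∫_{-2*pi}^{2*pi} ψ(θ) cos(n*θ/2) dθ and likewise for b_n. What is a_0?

a_0 = (1/(2*pi)) ∫_{-2*pi}^{2*pi} ψ(θ) dθ = (1/(2*pi)) · (-4*pi) = -2.

-2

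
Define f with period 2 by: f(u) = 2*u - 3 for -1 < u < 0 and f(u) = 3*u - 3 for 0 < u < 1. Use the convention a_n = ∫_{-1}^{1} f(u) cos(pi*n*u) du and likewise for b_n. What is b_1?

b_1 = ∫_{-1}^{1} f(u) sin(pi*u) du.
Split the integral at the breakpoints.
Integrating by parts (boundary term plus one more integral), an antiderivative of (2*u - 3) sin(pi*u) is -2*u*cos(pi*u)/pi + 2*sin(pi*u)/pi**2 + 3*cos(pi*u)/pi; evaluating from -1 to 0: ∫_{-1}^{0} (2*u - 3) sin(pi*u) du = (3/pi) - (-5/pi) = 8/pi.
Integrating by parts (boundary term plus one more integral), an antiderivative of (3*u - 3) sin(pi*u) is -3*u*cos(pi*u)/pi + 3*sin(pi*u)/pi**2 + 3*cos(pi*u)/pi; evaluating from 0 to 1: ∫_{0}^{1} (3*u - 3) sin(pi*u) du = (0) - (3/pi) = -3/pi.
Summing the pieces gives b_1 = 5/pi.

5/pi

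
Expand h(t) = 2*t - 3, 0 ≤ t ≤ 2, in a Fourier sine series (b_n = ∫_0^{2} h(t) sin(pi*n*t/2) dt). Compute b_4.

-2/pi

b_4 = ∫_0^{2} (2*t - 3) sin(2*pi*t) dt.
Integrating by parts (boundary term plus one more integral), an antiderivative of (2*t - 3) sin(2*pi*t) is -t*cos(2*pi*t)/pi + sin(2*pi*t)/(2*pi**2) + 3*cos(2*pi*t)/(2*pi); evaluating from 0 to 2: ∫_{0}^{2} (2*t - 3) sin(2*pi*t) dt = (-1/(2*pi)) - (3/(2*pi)) = -2/pi.
Hence b_4 = -2/pi.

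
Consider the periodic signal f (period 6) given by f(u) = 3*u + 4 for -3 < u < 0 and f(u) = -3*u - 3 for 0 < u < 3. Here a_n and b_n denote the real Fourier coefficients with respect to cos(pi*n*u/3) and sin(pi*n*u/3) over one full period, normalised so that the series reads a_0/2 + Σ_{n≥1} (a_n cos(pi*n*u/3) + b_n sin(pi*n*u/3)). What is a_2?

a_2 = 1/3 ∫_{-3}^{3} f(u) cos(2*pi*u/3) du.
Split the integral at the breakpoints.
Integrating by parts (boundary term plus one more integral), an antiderivative of (3*u + 4) cos(2*pi*u/3) is 9*u*sin(2*pi*u/3)/(2*pi) + 6*sin(2*pi*u/3)/pi + 27*cos(2*pi*u/3)/(4*pi**2); evaluating from -3 to 0: ∫_{-3}^{0} (3*u + 4) cos(2*pi*u/3) du = (27/(4*pi**2)) - (27/(4*pi**2)) = 0.
Integrating by parts (boundary term plus one more integral), an antiderivative of (-3*u - 3) cos(2*pi*u/3) is -9*u*sin(2*pi*u/3)/(2*pi) - 9*sin(2*pi*u/3)/(2*pi) - 27*cos(2*pi*u/3)/(4*pi**2); evaluating from 0 to 3: ∫_{0}^{3} (-3*u - 3) cos(2*pi*u/3) du = (-27/(4*pi**2)) - (-27/(4*pi**2)) = 0.
Summing the pieces and multiplying by (1/3) gives a_2 = 0.

0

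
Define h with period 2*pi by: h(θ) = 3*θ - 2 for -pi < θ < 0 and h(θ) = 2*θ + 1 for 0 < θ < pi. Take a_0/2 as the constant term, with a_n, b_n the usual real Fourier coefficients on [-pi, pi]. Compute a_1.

2/pi

a_1 = 1/pi ∫_{-pi}^{pi} h(θ) cos(θ) dθ.
Split the integral at the breakpoints.
Integrating by parts (boundary term plus one more integral), an antiderivative of (3*θ - 2) cos(θ) is 3*θ*sin(θ) - 2*sin(θ) + 3*cos(θ); evaluating from -pi to 0: ∫_{-pi}^{0} (3*θ - 2) cos(θ) dθ = (3) - (-3) = 6.
Integrating by parts (boundary term plus one more integral), an antiderivative of (2*θ + 1) cos(θ) is 2*θ*sin(θ) + sin(θ) + 2*cos(θ); evaluating from 0 to pi: ∫_{0}^{pi} (2*θ + 1) cos(θ) dθ = (-2) - (2) = -4.
Summing the pieces and multiplying by (1/pi) gives a_1 = 2/pi.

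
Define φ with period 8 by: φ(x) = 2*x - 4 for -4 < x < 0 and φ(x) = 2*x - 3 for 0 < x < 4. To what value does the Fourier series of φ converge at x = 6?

-8

x = 6 differs from x = -2 by 1 full period(s), and the series is 8-periodic.
φ is continuous at x = -2 with value -8, so the series converges to -8 there.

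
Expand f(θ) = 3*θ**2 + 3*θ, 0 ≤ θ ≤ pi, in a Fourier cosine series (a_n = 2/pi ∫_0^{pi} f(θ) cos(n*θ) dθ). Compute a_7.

a_7 = 2/pi ∫_0^{pi} (3*θ**2 + 3*θ) cos(7*θ) dθ.
Integrating by parts twice (tabular method), an antiderivative of (3*θ**2 + 3*θ) cos(7*θ) is 3*θ**2*sin(7*θ)/7 + 3*θ*sin(7*θ)/7 + 6*θ*cos(7*θ)/49 - 6*sin(7*θ)/343 + 3*cos(7*θ)/49; evaluating from 0 to pi: ∫_{0}^{pi} (3*θ**2 + 3*θ) cos(7*θ) dθ = (-6*pi/49 - 3/49) - (3/49) = -6*pi/49 - 6/49.
Hence a_7 = (2/pi)·(-6*pi/49 - 6/49) = 12*(-pi - 1)/(49*pi).

12*(-pi - 1)/(49*pi)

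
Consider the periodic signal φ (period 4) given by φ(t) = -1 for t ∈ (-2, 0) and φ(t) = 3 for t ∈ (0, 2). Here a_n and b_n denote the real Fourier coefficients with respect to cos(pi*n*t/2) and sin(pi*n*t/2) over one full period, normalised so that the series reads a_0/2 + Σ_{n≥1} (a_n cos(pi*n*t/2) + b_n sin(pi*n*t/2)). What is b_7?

b_7 = 1/2 ∫_{-2}^{2} φ(t) sin(7*pi*t/2) dt.
Split the integral at the breakpoints.
Directly, an antiderivative of (-1) sin(7*pi*t/2) is 2*cos(7*pi*t/2)/(7*pi); evaluating from -2 to 0: ∫_{-2}^{0} (-1) sin(7*pi*t/2) dt = (2/(7*pi)) - (-2/(7*pi)) = 4/(7*pi).
Directly, an antiderivative of (3) sin(7*pi*t/2) is -6*cos(7*pi*t/2)/(7*pi); evaluating from 0 to 2: ∫_{0}^{2} (3) sin(7*pi*t/2) dt = (6/(7*pi)) - (-6/(7*pi)) = 12/(7*pi).
Summing the pieces and multiplying by (1/2) gives b_7 = 8/(7*pi).

8/(7*pi)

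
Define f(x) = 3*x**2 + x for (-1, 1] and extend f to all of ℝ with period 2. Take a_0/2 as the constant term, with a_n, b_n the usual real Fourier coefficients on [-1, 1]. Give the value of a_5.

-12/(25*pi**2)

a_5 = ∫_{-1}^{1} f(x) cos(5*pi*x) dx.
Integrating by parts twice (tabular method), an antiderivative of (3*x**2 + x) cos(5*pi*x) is 3*x**2*sin(5*pi*x)/(5*pi) + x*sin(5*pi*x)/(5*pi) + 6*x*cos(5*pi*x)/(25*pi**2) - 6*sin(5*pi*x)/(125*pi**3) + cos(5*pi*x)/(25*pi**2); evaluating from -1 to 1: ∫_{-1}^{1} (3*x**2 + x) cos(5*pi*x) dx = (-7/(25*pi**2)) - (1/(5*pi**2)) = -12/(25*pi**2).
Hence a_5 = -12/(25*pi**2).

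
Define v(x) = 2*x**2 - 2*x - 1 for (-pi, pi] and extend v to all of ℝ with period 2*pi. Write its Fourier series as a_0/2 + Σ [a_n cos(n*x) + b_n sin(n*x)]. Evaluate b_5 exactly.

-4/5

b_5 = 1/pi ∫_{-pi}^{pi} v(x) sin(5*x) dx.
Integrating by parts twice (tabular method), an antiderivative of (2*x**2 - 2*x - 1) sin(5*x) is -2*x**2*cos(5*x)/5 + 4*x*sin(5*x)/25 + 2*x*cos(5*x)/5 - 2*sin(5*x)/25 + 29*cos(5*x)/125; evaluating from -pi to pi: ∫_{-pi}^{pi} (2*x**2 - 2*x - 1) sin(5*x) dx = (-2*pi/5 - 29/125 + 2*pi**2/5) - (-29/125 + 2*pi/5 + 2*pi**2/5) = -4*pi/5.
Hence b_5 = (1/pi)·(-4*pi/5) = -4/5.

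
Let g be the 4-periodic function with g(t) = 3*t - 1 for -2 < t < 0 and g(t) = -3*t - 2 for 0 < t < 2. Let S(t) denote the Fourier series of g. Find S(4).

-3/2

t = 4 differs from t = 0 by 1 full period(s), and the series is 4-periodic.
At t = 0 the one-sided limits are g(0^-) = -1 and g(0^+) = -2.
By Dirichlet's theorem the series converges to their average, [(-1) + (-2)]/2 = -3/2.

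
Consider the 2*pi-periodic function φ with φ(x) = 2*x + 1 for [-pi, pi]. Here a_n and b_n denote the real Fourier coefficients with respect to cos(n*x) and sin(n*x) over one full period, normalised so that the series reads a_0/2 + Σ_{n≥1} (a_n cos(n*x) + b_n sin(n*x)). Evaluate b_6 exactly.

b_6 = 1/pi ∫_{-pi}^{pi} φ(x) sin(6*x) dx.
Integrating by parts (boundary term plus one more integral), an antiderivative of (2*x + 1) sin(6*x) is -x*cos(6*x)/3 + sin(6*x)/18 - cos(6*x)/6; evaluating from -pi to pi: ∫_{-pi}^{pi} (2*x + 1) sin(6*x) dx = (-pi/3 - 1/6) - (-1/6 + pi/3) = -2*pi/3.
Hence b_6 = (1/pi)·(-2*pi/3) = -2/3.

-2/3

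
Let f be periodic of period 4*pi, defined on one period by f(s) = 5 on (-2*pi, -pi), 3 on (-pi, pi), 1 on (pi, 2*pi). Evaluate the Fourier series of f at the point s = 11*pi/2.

1

s = 11*pi/2 differs from s = 3*pi/2 by 1 full period(s), and the series is 4*pi-periodic.
f is continuous at s = 3*pi/2 with value 1, so the series converges to 1 there.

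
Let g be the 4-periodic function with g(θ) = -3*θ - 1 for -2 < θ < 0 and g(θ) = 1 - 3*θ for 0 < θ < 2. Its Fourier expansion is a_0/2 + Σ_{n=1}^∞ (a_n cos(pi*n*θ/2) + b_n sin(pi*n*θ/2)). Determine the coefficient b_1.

-8/pi

b_1 = 1/2 ∫_{-2}^{2} g(θ) sin(pi*θ/2) dθ.
g is odd and sin(pi*θ/2) is odd, so the integrand is even and b_1 = ∫_0^{2} g(θ) sin(pi*θ/2) dθ.
Integrating by parts (boundary term plus one more integral), an antiderivative of (1 - 3*θ) sin(pi*θ/2) is 6*θ*cos(pi*θ/2)/pi - 12*sin(pi*θ/2)/pi**2 - 2*cos(pi*θ/2)/pi; evaluating from 0 to 2: ∫_{0}^{2} (1 - 3*θ) sin(pi*θ/2) dθ = (-10/pi) - (-2/pi) = -8/pi.
Hence b_1 = -8/pi.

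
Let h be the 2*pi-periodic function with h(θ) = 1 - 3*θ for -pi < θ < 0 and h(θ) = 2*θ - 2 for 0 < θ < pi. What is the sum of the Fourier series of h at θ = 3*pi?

θ = 3*pi differs from θ = -pi by 2 full period(s), and the series is 2*pi-periodic.
At θ = -pi the one-sided limits are h(-pi^-) = -2 + 2*pi and h(-pi^+) = 1 + 3*pi.
By Dirichlet's theorem the series converges to their average, [(-2 + 2*pi) + (1 + 3*pi)]/2 = -1/2 + 5*pi/2.

-1/2 + 5*pi/2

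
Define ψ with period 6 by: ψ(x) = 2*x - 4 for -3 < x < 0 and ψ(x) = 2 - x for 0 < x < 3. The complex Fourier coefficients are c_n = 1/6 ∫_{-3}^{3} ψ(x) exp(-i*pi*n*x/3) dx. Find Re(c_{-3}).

pi**(-2)

Since ψ is real-valued, Re(c_{-3}) = 1/6 ∫_{-3}^{3} ψ(x) cos(-pi*x) dx = a_{3}/2.
Split the integral at the breakpoints.
Integrating by parts (boundary term plus one more integral), an antiderivative of (2*x - 4) cos(-pi*x) is 2*x*sin(pi*x)/pi - 4*sin(pi*x)/pi + 2*cos(pi*x)/pi**2; evaluating from -3 to 0: ∫_{-3}^{0} (2*x - 4) cos(-pi*x) dx = (2/pi**2) - (-2/pi**2) = 4/pi**2.
Integrating by parts (boundary term plus one more integral), an antiderivative of (2 - x) cos(-pi*x) is -x*sin(pi*x)/pi + 2*sin(pi*x)/pi - cos(pi*x)/pi**2; evaluating from 0 to 3: ∫_{0}^{3} (2 - x) cos(-pi*x) dx = (pi**(-2)) - (-1/pi**2) = 2/pi**2.
So ∫_{-3}^{3} ψ(x) cos(-pi*x) dx = 6/pi**2.
Hence Re(c_{-3}) = (1/6)·(6/pi**2) = pi**(-2).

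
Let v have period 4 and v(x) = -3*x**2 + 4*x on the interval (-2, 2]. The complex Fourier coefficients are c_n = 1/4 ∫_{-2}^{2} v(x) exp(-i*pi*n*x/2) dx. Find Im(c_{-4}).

-2/pi

Since v is real-valued, Im(c_{-4}) = -1/4 ∫_{-2}^{2} v(x) sin(-2*pi*x) dx = b_{4}/2.
Integrating by parts twice (tabular method), an antiderivative of (-3*x**2 + 4*x) sin(-2*pi*x) is -3*x**2*cos(2*pi*x)/(2*pi) + 3*x*sin(2*pi*x)/(2*pi**2) + 2*x*cos(2*pi*x)/pi - sin(2*pi*x)/pi**2 + 3*cos(2*pi*x)/(4*pi**3); evaluating from -2 to 2: ∫_{-2}^{2} (-3*x**2 + 4*x) sin(-2*pi*x) dx = (-2/pi + 3/(4*pi**3)) - (-10/pi + 3/(4*pi**3)) = 8/pi.
Hence Im(c_{-4}) = (-1/4)·(8/pi) = -2/pi.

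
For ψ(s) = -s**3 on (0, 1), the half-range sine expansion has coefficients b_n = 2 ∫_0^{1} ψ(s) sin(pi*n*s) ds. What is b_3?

2*(2 - 3*pi**2)/(9*pi**3)

b_3 = 2 ∫_0^{1} (-s**3) sin(3*pi*s) ds.
Integrating by parts three times (tabular method), an antiderivative of (-s**3) sin(3*pi*s) is s**3*cos(3*pi*s)/(3*pi) - s**2*sin(3*pi*s)/(3*pi**2) - 2*s*cos(3*pi*s)/(9*pi**3) + 2*sin(3*pi*s)/(27*pi**4); evaluating from 0 to 1: ∫_{0}^{1} (-s**3) sin(3*pi*s) ds = ((2 - 3*pi**2)/(9*pi**3)) - (0) = (2 - 3*pi**2)/(9*pi**3).
Hence b_3 = 2·((2 - 3*pi**2)/(9*pi**3)) = 2*(2 - 3*pi**2)/(9*pi**3).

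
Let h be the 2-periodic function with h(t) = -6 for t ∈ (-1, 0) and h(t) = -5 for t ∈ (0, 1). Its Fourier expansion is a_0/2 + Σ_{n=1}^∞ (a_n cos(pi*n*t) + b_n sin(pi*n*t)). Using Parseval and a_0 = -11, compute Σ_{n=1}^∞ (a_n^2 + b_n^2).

Parseval: a_0^2/2 + Σ_{n≥1} (a_n^2+b_n^2) = ∫_{-1}^{1} h(t)^2 dt = 61.
Subtract a_0^2/2 = 121/2: Σ (a_n^2+b_n^2) = 1/2.

1/2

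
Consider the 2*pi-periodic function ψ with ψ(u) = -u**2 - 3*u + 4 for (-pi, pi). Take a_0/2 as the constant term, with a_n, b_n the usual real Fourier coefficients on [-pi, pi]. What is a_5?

4/25

a_5 = 1/pi ∫_{-pi}^{pi} ψ(u) cos(5*u) du.
Integrating by parts twice (tabular method), an antiderivative of (-u**2 - 3*u + 4) cos(5*u) is -u**2*sin(5*u)/5 - 3*u*sin(5*u)/5 - 2*u*cos(5*u)/25 + 102*sin(5*u)/125 - 3*cos(5*u)/25; evaluating from -pi to pi: ∫_{-pi}^{pi} (-u**2 - 3*u + 4) cos(5*u) du = (3/25 + 2*pi/25) - (3/25 - 2*pi/25) = 4*pi/25.
Hence a_5 = (1/pi)·(4*pi/25) = 4/25.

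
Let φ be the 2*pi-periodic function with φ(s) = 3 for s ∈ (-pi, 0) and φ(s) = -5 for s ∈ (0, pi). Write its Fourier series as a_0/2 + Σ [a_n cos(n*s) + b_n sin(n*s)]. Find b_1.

b_1 = 1/pi ∫_{-pi}^{pi} φ(s) sin(s) ds.
Split the integral at the breakpoints.
Directly, an antiderivative of (3) sin(s) is -3*cos(s); evaluating from -pi to 0: ∫_{-pi}^{0} (3) sin(s) ds = (-3) - (3) = -6.
Directly, an antiderivative of (-5) sin(s) is 5*cos(s); evaluating from 0 to pi: ∫_{0}^{pi} (-5) sin(s) ds = (-5) - (5) = -10.
Summing the pieces and multiplying by (1/pi) gives b_1 = -16/pi.

-16/pi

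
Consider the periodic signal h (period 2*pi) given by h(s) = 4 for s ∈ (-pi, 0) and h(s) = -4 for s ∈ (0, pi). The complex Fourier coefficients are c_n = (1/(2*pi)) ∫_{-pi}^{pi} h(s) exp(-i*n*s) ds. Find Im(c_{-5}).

-8/(5*pi)

Since h is real-valued, Im(c_{-5}) = -(1/(2*pi)) ∫_{-pi}^{pi} h(s) sin(-5*s) ds = b_{5}/2.
h is odd and sin(-5*s) is odd, so the integrand is even: ∫_{-pi}^{pi} h(s) sin(-5*s) ds = 2∫_0^{pi} h(s) sin(-5*s) ds.
Directly, an antiderivative of (-4) sin(-5*s) is -4*cos(5*s)/5; evaluating from 0 to pi: ∫_{0}^{pi} (-4) sin(-5*s) ds = (4/5) - (-4/5) = 8/5.
So ∫_{-pi}^{pi} h(s) sin(-5*s) ds = 16/5.
Hence Im(c_{-5}) = (-1/(2*pi))·(16/5) = -8/(5*pi).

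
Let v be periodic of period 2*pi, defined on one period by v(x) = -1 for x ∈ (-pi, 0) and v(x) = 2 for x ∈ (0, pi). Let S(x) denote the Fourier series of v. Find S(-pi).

At x = -pi the one-sided limits are v(-pi^-) = 2 and v(-pi^+) = -1.
By Dirichlet's theorem the series converges to their average, [(2) + (-1)]/2 = 1/2.

1/2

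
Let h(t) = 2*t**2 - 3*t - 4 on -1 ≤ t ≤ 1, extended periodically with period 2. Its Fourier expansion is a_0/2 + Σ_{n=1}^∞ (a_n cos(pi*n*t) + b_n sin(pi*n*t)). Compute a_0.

-20/3

a_0 = ∫_{-1}^{1} h(t) dt = -20/3.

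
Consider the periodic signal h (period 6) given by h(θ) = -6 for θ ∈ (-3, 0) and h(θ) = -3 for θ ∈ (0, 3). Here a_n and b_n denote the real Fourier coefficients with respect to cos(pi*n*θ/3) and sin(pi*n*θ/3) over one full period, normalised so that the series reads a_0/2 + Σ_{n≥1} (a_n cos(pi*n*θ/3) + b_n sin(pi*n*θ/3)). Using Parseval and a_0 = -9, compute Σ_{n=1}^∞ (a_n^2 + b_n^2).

Parseval: a_0^2/2 + Σ_{n≥1} (a_n^2+b_n^2) = 1/3 ∫_{-3}^{3} h(θ)^2 dθ = 45.
Subtract a_0^2/2 = 81/2: Σ (a_n^2+b_n^2) = 9/2.

9/2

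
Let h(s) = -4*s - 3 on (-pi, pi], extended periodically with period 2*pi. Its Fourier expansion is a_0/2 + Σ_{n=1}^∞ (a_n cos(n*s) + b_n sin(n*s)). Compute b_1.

b_1 = 1/pi ∫_{-pi}^{pi} h(s) sin(s) ds.
Integrating by parts (boundary term plus one more integral), an antiderivative of (-4*s - 3) sin(s) is 4*s*cos(s) - 4*sin(s) + 3*cos(s); evaluating from -pi to pi: ∫_{-pi}^{pi} (-4*s - 3) sin(s) ds = (-4*pi - 3) - (-3 + 4*pi) = -8*pi.
Hence b_1 = (1/pi)·(-8*pi) = -8.

-8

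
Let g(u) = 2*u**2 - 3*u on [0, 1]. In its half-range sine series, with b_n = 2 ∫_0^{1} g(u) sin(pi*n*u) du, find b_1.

b_1 = 2 ∫_0^{1} (2*u**2 - 3*u) sin(pi*u) du.
Integrating by parts twice (tabular method), an antiderivative of (2*u**2 - 3*u) sin(pi*u) is -2*u**2*cos(pi*u)/pi + 4*u*sin(pi*u)/pi**2 + 3*u*cos(pi*u)/pi - 3*sin(pi*u)/pi**2 + 4*cos(pi*u)/pi**3; evaluating from 0 to 1: ∫_{0}^{1} (2*u**2 - 3*u) sin(pi*u) du = ((-pi**2 - 4)/pi**3) - (4/pi**3) = (-pi**2 - 8)/pi**3.
Hence b_1 = 2·((-pi**2 - 8)/pi**3) = -2/pi - 16/pi**3.

-2/pi - 16/pi**3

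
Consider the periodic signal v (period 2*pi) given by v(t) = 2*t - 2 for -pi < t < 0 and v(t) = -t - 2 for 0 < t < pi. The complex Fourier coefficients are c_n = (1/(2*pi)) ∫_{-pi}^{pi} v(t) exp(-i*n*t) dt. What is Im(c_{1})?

-1/2

Since v is real-valued, Im(c_{1}) = -(1/(2*pi)) ∫_{-pi}^{pi} v(t) sin(t) dt = -b_{1}/2.
Split the integral at the breakpoints.
Integrating by parts (boundary term plus one more integral), an antiderivative of (2*t - 2) sin(t) is -2*t*cos(t) + 2*sin(t) + 2*cos(t); evaluating from -pi to 0: ∫_{-pi}^{0} (2*t - 2) sin(t) dt = (2) - (-2*pi - 2) = 4 + 2*pi.
Integrating by parts (boundary term plus one more integral), an antiderivative of (-t - 2) sin(t) is t*cos(t) - sin(t) + 2*cos(t); evaluating from 0 to pi: ∫_{0}^{pi} (-t - 2) sin(t) dt = (-pi - 2) - (2) = -4 - pi.
So ∫_{-pi}^{pi} v(t) sin(t) dt = pi.
Hence Im(c_{1}) = (-1/(2*pi))·(pi) = -1/2.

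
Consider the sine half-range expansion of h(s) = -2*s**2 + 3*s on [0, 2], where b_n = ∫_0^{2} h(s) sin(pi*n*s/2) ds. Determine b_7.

b_7 = ∫_0^{2} (-2*s**2 + 3*s) sin(7*pi*s/2) ds.
Integrating by parts twice (tabular method), an antiderivative of (-2*s**2 + 3*s) sin(7*pi*s/2) is 4*s**2*cos(7*pi*s/2)/(7*pi) - 16*s*sin(7*pi*s/2)/(49*pi**2) - 6*s*cos(7*pi*s/2)/(7*pi) + 12*sin(7*pi*s/2)/(49*pi**2) - 32*cos(7*pi*s/2)/(343*pi**3); evaluating from 0 to 2: ∫_{0}^{2} (-2*s**2 + 3*s) sin(7*pi*s/2) ds = (4*(8 - 49*pi**2)/(343*pi**3)) - (-32/(343*pi**3)) = 4*(16 - 49*pi**2)/(343*pi**3).
Hence b_7 = 4*(16 - 49*pi**2)/(343*pi**3).

4*(16 - 49*pi**2)/(343*pi**3)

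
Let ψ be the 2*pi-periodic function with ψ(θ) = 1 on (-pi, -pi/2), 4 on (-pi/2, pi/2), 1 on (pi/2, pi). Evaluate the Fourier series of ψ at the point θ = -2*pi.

4

θ = -2*pi differs from θ = 0 by -1 full period(s), and the series is 2*pi-periodic.
ψ is continuous at θ = 0 with value 4, so the series converges to 4 there.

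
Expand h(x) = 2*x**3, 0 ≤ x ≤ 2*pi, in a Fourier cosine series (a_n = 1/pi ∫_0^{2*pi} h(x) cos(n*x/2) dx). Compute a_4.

a_4 = 1/pi ∫_0^{2*pi} (2*x**3) cos(2*x) dx.
Integrating by parts three times (tabular method), an antiderivative of (2*x**3) cos(2*x) is x**3*sin(2*x) + 3*x**2*cos(2*x)/2 - 3*x*sin(2*x)/2 - 3*cos(2*x)/4; evaluating from 0 to 2*pi: ∫_{0}^{2*pi} (2*x**3) cos(2*x) dx = (-3/4 + 6*pi**2) - (-3/4) = 6*pi**2.
Hence a_4 = (1/pi)·(6*pi**2) = 6*pi.

6*pi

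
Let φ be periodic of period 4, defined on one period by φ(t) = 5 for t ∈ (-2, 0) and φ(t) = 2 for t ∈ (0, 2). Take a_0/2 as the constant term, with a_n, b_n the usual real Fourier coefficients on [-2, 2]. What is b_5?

b_5 = 1/2 ∫_{-2}^{2} φ(t) sin(5*pi*t/2) dt.
Split the integral at the breakpoints.
Directly, an antiderivative of (5) sin(5*pi*t/2) is -2*cos(5*pi*t/2)/pi; evaluating from -2 to 0: ∫_{-2}^{0} (5) sin(5*pi*t/2) dt = (-2/pi) - (2/pi) = -4/pi.
Directly, an antiderivative of (2) sin(5*pi*t/2) is -4*cos(5*pi*t/2)/(5*pi); evaluating from 0 to 2: ∫_{0}^{2} (2) sin(5*pi*t/2) dt = (4/(5*pi)) - (-4/(5*pi)) = 8/(5*pi).
Summing the pieces and multiplying by (1/2) gives b_5 = -6/(5*pi).

-6/(5*pi)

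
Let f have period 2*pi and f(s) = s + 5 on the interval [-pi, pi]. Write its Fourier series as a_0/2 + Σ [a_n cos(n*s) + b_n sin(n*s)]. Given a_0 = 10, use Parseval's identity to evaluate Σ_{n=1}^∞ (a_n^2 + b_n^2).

2*pi**2/3

Parseval: a_0^2/2 + Σ_{n≥1} (a_n^2+b_n^2) = 1/pi ∫_{-pi}^{pi} f(s)^2 ds = 2*pi**2/3 + 50.
Subtract a_0^2/2 = 50: Σ (a_n^2+b_n^2) = 2*pi**2/3.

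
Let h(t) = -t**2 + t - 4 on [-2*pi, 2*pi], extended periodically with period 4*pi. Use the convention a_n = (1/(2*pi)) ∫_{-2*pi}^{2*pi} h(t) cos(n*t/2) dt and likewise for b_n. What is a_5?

16/25

a_5 = (1/(2*pi)) ∫_{-2*pi}^{2*pi} h(t) cos(5*t/2) dt.
Integrating by parts twice (tabular method), an antiderivative of (-t**2 + t - 4) cos(5*t/2) is -2*t**2*sin(5*t/2)/5 + 2*t*sin(5*t/2)/5 - 8*t*cos(5*t/2)/25 - 184*sin(5*t/2)/125 + 4*cos(5*t/2)/25; evaluating from -2*pi to 2*pi: ∫_{-2*pi}^{2*pi} (-t**2 + t - 4) cos(5*t/2) dt = (-4/25 + 16*pi/25) - (-16*pi/25 - 4/25) = 32*pi/25.
Hence a_5 = (1/(2*pi))·(32*pi/25) = 16/25.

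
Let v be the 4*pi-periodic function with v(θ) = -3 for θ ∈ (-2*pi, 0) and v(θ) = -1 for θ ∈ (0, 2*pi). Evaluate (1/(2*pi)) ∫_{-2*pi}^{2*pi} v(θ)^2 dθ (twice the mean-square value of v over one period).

(1/(2*pi)) ∫_{-2*pi}^{2*pi} v(θ)^2 dθ = (1/(2*pi)) · (20*pi) = 10.

10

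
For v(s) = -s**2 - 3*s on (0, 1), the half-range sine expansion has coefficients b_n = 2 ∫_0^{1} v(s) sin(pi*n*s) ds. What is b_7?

8*(1 - 49*pi**2)/(343*pi**3)

b_7 = 2 ∫_0^{1} (-s**2 - 3*s) sin(7*pi*s) ds.
Integrating by parts twice (tabular method), an antiderivative of (-s**2 - 3*s) sin(7*pi*s) is s**2*cos(7*pi*s)/(7*pi) - 2*s*sin(7*pi*s)/(49*pi**2) + 3*s*cos(7*pi*s)/(7*pi) - 3*sin(7*pi*s)/(49*pi**2) - 2*cos(7*pi*s)/(343*pi**3); evaluating from 0 to 1: ∫_{0}^{1} (-s**2 - 3*s) sin(7*pi*s) ds = (2*(1 - 98*pi**2)/(343*pi**3)) - (-2/(343*pi**3)) = 4*(1 - 49*pi**2)/(343*pi**3).
Hence b_7 = 2·(4*(1 - 49*pi**2)/(343*pi**3)) = 8*(1 - 49*pi**2)/(343*pi**3).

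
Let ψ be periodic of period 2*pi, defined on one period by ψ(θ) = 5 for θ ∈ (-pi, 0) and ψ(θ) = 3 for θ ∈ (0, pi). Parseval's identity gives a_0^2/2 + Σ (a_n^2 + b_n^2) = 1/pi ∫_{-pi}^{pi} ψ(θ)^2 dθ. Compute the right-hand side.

1/pi ∫_{-pi}^{pi} ψ(θ)^2 dθ = 1/pi · (34*pi) = 34.

34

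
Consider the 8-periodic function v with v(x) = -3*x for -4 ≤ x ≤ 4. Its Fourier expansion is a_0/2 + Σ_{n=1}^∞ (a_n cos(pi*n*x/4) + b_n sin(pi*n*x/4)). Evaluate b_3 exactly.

-8/pi

b_3 = 1/4 ∫_{-4}^{4} v(x) sin(3*pi*x/4) dx.
v is odd and sin(3*pi*x/4) is odd, so the integrand is even and b_3 = 1/2 ∫_0^{4} v(x) sin(3*pi*x/4) dx.
Integrating by parts (boundary term plus one more integral), an antiderivative of (-3*x) sin(3*pi*x/4) is 4*x*cos(3*pi*x/4)/pi - 16*sin(3*pi*x/4)/(3*pi**2); evaluating from 0 to 4: ∫_{0}^{4} (-3*x) sin(3*pi*x/4) dx = (-16/pi) - (0) = -16/pi.
Hence b_3 = (1/2)·(-16/pi) = -8/pi.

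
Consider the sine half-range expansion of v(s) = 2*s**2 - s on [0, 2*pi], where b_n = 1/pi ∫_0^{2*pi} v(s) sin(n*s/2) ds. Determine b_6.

b_6 = 1/pi ∫_0^{2*pi} (2*s**2 - s) sin(3*s) ds.
Integrating by parts twice (tabular method), an antiderivative of (2*s**2 - s) sin(3*s) is -2*s**2*cos(3*s)/3 + 4*s*sin(3*s)/9 + s*cos(3*s)/3 - sin(3*s)/9 + 4*cos(3*s)/27; evaluating from 0 to 2*pi: ∫_{0}^{2*pi} (2*s**2 - s) sin(3*s) ds = (-8*pi**2/3 + 4/27 + 2*pi/3) - (4/27) = 2*pi*(1 - 4*pi)/3.
Hence b_6 = (1/pi)·(2*pi*(1 - 4*pi)/3) = 2/3 - 8*pi/3.

2/3 - 8*pi/3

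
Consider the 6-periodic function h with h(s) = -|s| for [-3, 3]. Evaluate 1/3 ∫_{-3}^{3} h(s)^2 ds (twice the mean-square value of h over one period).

6

1/3 ∫_{-3}^{3} h(s)^2 ds = 1/3 · (18) = 6.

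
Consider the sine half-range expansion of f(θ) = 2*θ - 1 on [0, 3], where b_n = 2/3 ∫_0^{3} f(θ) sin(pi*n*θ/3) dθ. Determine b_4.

b_4 = 2/3 ∫_0^{3} (2*θ - 1) sin(4*pi*θ/3) dθ.
Integrating by parts (boundary term plus one more integral), an antiderivative of (2*θ - 1) sin(4*pi*θ/3) is -3*θ*cos(4*pi*θ/3)/(2*pi) + 9*sin(4*pi*θ/3)/(8*pi**2) + 3*cos(4*pi*θ/3)/(4*pi); evaluating from 0 to 3: ∫_{0}^{3} (2*θ - 1) sin(4*pi*θ/3) dθ = (-15/(4*pi)) - (3/(4*pi)) = -9/(2*pi).
Hence b_4 = (2/3)·(-9/(2*pi)) = -3/pi.

-3/pi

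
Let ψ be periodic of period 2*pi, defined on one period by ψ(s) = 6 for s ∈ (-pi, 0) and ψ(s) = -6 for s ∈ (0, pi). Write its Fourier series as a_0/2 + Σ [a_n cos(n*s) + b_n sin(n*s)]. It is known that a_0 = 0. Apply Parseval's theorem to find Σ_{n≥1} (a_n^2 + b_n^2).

72

Parseval: a_0^2/2 + Σ_{n≥1} (a_n^2+b_n^2) = 1/pi ∫_{-pi}^{pi} ψ(s)^2 ds = 72.
Subtract a_0^2/2 = 0: Σ (a_n^2+b_n^2) = 72.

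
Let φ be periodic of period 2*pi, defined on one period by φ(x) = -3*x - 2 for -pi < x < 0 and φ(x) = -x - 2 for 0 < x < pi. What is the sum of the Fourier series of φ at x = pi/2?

-2 - pi/2

φ is continuous at x = pi/2 with value -2 - pi/2, so the series converges to -2 - pi/2 there.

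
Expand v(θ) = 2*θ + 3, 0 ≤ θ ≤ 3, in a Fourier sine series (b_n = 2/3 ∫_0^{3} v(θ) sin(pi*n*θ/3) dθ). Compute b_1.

24/pi

b_1 = 2/3 ∫_0^{3} (2*θ + 3) sin(pi*θ/3) dθ.
Integrating by parts (boundary term plus one more integral), an antiderivative of (2*θ + 3) sin(pi*θ/3) is -6*θ*cos(pi*θ/3)/pi + 18*sin(pi*θ/3)/pi**2 - 9*cos(pi*θ/3)/pi; evaluating from 0 to 3: ∫_{0}^{3} (2*θ + 3) sin(pi*θ/3) dθ = (27/pi) - (-9/pi) = 36/pi.
Hence b_1 = (2/3)·(36/pi) = 24/pi.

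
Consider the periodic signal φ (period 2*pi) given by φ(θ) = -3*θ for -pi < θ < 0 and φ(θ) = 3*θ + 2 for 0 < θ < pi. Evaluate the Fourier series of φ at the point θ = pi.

At θ = pi the one-sided limits are φ(pi^-) = 2 + 3*pi and φ(pi^+) = 3*pi.
By Dirichlet's theorem the series converges to their average, [(2 + 3*pi) + (3*pi)]/2 = 1 + 3*pi.

1 + 3*pi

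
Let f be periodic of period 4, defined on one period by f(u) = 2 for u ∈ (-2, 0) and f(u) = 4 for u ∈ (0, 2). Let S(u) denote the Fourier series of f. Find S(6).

3

u = 6 differs from u = 2 by 1 full period(s), and the series is 4-periodic.
At u = 2 the one-sided limits are f(2^-) = 4 and f(2^+) = 2.
By Dirichlet's theorem the series converges to their average, [(4) + (2)]/2 = 3.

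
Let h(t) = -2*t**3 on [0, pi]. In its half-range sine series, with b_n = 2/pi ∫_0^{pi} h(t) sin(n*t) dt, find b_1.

b_1 = 2/pi ∫_0^{pi} (-2*t**3) sin(t) dt.
Integrating by parts three times (tabular method), an antiderivative of (-2*t**3) sin(t) is 2*t**3*cos(t) - 6*t**2*sin(t) - 12*t*cos(t) + 12*sin(t); evaluating from 0 to pi: ∫_{0}^{pi} (-2*t**3) sin(t) dt = (2*pi*(6 - pi**2)) - (0) = 2*pi*(6 - pi**2).
Hence b_1 = (2/pi)·(2*pi*(6 - pi**2)) = 24 - 4*pi**2.

24 - 4*pi**2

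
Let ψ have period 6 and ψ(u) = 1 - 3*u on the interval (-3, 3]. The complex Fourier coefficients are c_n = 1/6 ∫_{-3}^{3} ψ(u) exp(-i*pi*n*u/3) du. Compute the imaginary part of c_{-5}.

-9/(5*pi)

Since ψ is real-valued, Im(c_{-5}) = -1/6 ∫_{-3}^{3} ψ(u) sin(-5*pi*u/3) du = b_{5}/2.
Integrating by parts (boundary term plus one more integral), an antiderivative of (1 - 3*u) sin(-5*pi*u/3) is -9*u*cos(5*pi*u/3)/(5*pi) + 27*sin(5*pi*u/3)/(25*pi**2) + 3*cos(5*pi*u/3)/(5*pi); evaluating from -3 to 3: ∫_{-3}^{3} (1 - 3*u) sin(-5*pi*u/3) du = (24/(5*pi)) - (-6/pi) = 54/(5*pi).
Hence Im(c_{-5}) = (-1/6)·(54/(5*pi)) = -9/(5*pi).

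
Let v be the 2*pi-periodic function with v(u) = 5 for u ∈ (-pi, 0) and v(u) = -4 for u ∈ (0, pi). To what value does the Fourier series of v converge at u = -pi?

1/2

At u = -pi the one-sided limits are v(-pi^-) = -4 and v(-pi^+) = 5.
By Dirichlet's theorem the series converges to their average, [(-4) + (5)]/2 = 1/2.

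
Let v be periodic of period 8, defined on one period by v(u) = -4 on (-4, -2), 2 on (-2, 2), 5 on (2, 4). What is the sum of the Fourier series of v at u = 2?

At u = 2 the one-sided limits are v(2^-) = 2 and v(2^+) = 5.
By Dirichlet's theorem the series converges to their average, [(2) + (5)]/2 = 7/2.

7/2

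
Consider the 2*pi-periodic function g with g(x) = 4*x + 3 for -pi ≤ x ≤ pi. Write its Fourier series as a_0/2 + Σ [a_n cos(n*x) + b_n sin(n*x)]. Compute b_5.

8/5

b_5 = 1/pi ∫_{-pi}^{pi} g(x) sin(5*x) dx.
Integrating by parts (boundary term plus one more integral), an antiderivative of (4*x + 3) sin(5*x) is -4*x*cos(5*x)/5 + 4*sin(5*x)/25 - 3*cos(5*x)/5; evaluating from -pi to pi: ∫_{-pi}^{pi} (4*x + 3) sin(5*x) dx = (3/5 + 4*pi/5) - (3/5 - 4*pi/5) = 8*pi/5.
Hence b_5 = (1/pi)·(8*pi/5) = 8/5.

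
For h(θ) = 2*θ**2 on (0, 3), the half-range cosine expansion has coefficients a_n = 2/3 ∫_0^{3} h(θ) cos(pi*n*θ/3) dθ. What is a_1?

-72/pi**2

a_1 = 2/3 ∫_0^{3} (2*θ**2) cos(pi*θ/3) dθ.
Integrating by parts twice (tabular method), an antiderivative of (2*θ**2) cos(pi*θ/3) is 6*θ**2*sin(pi*θ/3)/pi + 36*θ*cos(pi*θ/3)/pi**2 - 108*sin(pi*θ/3)/pi**3; evaluating from 0 to 3: ∫_{0}^{3} (2*θ**2) cos(pi*θ/3) dθ = (-108/pi**2) - (0) = -108/pi**2.
Hence a_1 = (2/3)·(-108/pi**2) = -72/pi**2.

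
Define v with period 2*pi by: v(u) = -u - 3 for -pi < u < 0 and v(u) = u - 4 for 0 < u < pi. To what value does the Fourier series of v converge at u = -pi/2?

-3 + pi/2

v is continuous at u = -pi/2 with value -3 + pi/2, so the series converges to -3 + pi/2 there.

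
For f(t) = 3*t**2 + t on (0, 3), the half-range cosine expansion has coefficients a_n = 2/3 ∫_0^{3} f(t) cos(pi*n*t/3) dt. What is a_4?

a_4 = 2/3 ∫_0^{3} (3*t**2 + t) cos(4*pi*t/3) dt.
Integrating by parts twice (tabular method), an antiderivative of (3*t**2 + t) cos(4*pi*t/3) is 9*t**2*sin(4*pi*t/3)/(4*pi) + 3*t*sin(4*pi*t/3)/(4*pi) + 27*t*cos(4*pi*t/3)/(8*pi**2) - 81*sin(4*pi*t/3)/(32*pi**3) + 9*cos(4*pi*t/3)/(16*pi**2); evaluating from 0 to 3: ∫_{0}^{3} (3*t**2 + t) cos(4*pi*t/3) dt = (171/(16*pi**2)) - (9/(16*pi**2)) = 81/(8*pi**2).
Hence a_4 = (2/3)·(81/(8*pi**2)) = 27/(4*pi**2).

27/(4*pi**2)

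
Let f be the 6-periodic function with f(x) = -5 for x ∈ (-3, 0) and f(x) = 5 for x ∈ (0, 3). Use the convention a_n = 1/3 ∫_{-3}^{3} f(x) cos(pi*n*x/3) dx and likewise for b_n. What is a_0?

0

a_0 = 1/3 ∫_{-3}^{3} f(x) dx = 1/3 · (0) = 0.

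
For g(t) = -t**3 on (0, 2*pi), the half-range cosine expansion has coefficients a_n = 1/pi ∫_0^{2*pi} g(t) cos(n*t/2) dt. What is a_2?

a_2 = 1/pi ∫_0^{2*pi} (-t**3) cos(t) dt.
Integrating by parts three times (tabular method), an antiderivative of (-t**3) cos(t) is -t**3*sin(t) - 3*t**2*cos(t) + 6*t*sin(t) + 6*cos(t); evaluating from 0 to 2*pi: ∫_{0}^{2*pi} (-t**3) cos(t) dt = (6 - 12*pi**2) - (6) = -12*pi**2.
Hence a_2 = (1/pi)·(-12*pi**2) = -12*pi.

-12*pi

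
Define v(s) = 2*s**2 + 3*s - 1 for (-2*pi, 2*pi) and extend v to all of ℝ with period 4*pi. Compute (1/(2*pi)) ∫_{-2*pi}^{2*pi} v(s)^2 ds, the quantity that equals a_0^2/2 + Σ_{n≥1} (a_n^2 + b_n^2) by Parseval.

(1/(2*pi)) ∫_{-2*pi}^{2*pi} v(s)^2 ds = (1/(2*pi)) · (4*pi*(15 + 100*pi**2 + 192*pi**4)/15) = 2 + 40*pi**2/3 + 128*pi**4/5.

2 + 40*pi**2/3 + 128*pi**4/5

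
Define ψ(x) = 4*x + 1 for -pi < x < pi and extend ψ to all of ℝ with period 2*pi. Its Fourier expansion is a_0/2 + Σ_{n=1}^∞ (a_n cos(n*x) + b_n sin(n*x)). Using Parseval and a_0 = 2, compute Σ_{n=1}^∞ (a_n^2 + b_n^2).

Parseval: a_0^2/2 + Σ_{n≥1} (a_n^2+b_n^2) = 1/pi ∫_{-pi}^{pi} ψ(x)^2 dx = 2 + 32*pi**2/3.
Subtract a_0^2/2 = 2: Σ (a_n^2+b_n^2) = 32*pi**2/3.

32*pi**2/3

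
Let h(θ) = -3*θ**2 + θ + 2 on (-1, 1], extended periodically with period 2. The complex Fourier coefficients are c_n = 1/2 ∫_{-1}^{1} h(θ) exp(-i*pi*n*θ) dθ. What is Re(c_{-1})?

6/pi**2

Since h is real-valued, Re(c_{-1}) = 1/2 ∫_{-1}^{1} h(θ) cos(-pi*θ) dθ = a_{1}/2.
Integrating by parts twice (tabular method), an antiderivative of (-3*θ**2 + θ + 2) cos(-pi*θ) is -3*θ**2*sin(pi*θ)/pi + θ*sin(pi*θ)/pi - 6*θ*cos(pi*θ)/pi**2 + 6*sin(pi*θ)/pi**3 + 2*sin(pi*θ)/pi + cos(pi*θ)/pi**2; evaluating from -1 to 1: ∫_{-1}^{1} (-3*θ**2 + θ + 2) cos(-pi*θ) dθ = (5/pi**2) - (-7/pi**2) = 12/pi**2.
Hence Re(c_{-1}) = (1/2)·(12/pi**2) = 6/pi**2.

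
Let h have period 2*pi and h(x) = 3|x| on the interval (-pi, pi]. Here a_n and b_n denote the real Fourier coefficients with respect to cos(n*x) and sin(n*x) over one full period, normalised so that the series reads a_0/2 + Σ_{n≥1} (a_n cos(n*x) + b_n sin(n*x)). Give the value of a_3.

a_3 = 1/pi ∫_{-pi}^{pi} h(x) cos(3*x) dx.
h is even and cos(3*x) is even, so the integrand is even and a_3 = 2/pi ∫_0^{pi} h(x) cos(3*x) dx.
Integrating by parts (boundary term plus one more integral), an antiderivative of (3*x) cos(3*x) is x*sin(3*x) + cos(3*x)/3; evaluating from 0 to pi: ∫_{0}^{pi} (3*x) cos(3*x) dx = (-1/3) - (1/3) = -2/3.
Hence a_3 = (2/pi)·(-2/3) = -4/(3*pi).

-4/(3*pi)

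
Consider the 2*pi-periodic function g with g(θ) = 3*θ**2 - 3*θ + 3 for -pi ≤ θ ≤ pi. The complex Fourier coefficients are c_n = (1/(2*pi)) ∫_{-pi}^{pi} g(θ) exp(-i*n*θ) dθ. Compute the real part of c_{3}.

-2/3

Since g is real-valued, Re(c_{3}) = (1/(2*pi)) ∫_{-pi}^{pi} g(θ) cos(3*θ) dθ = a_{3}/2.
Integrating by parts twice (tabular method), an antiderivative of (3*θ**2 - 3*θ + 3) cos(3*θ) is θ**2*sin(3*θ) - θ*sin(3*θ) + 2*θ*cos(3*θ)/3 + 7*sin(3*θ)/9 - cos(3*θ)/3; evaluating from -pi to pi: ∫_{-pi}^{pi} (3*θ**2 - 3*θ + 3) cos(3*θ) dθ = (1/3 - 2*pi/3) - (1/3 + 2*pi/3) = -4*pi/3.
Hence Re(c_{3}) = (1/(2*pi))·(-4*pi/3) = -2/3.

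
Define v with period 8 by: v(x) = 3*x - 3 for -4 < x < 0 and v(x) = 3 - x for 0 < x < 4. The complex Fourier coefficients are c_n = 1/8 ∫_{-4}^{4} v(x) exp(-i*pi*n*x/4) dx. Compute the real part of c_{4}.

Since v is real-valued, Re(c_{4}) = 1/8 ∫_{-4}^{4} v(x) cos(pi*x) dx = a_{4}/2.
Split the integral at the breakpoints.
Integrating by parts (boundary term plus one more integral), an antiderivative of (3*x - 3) cos(pi*x) is 3*x*sin(pi*x)/pi - 3*sin(pi*x)/pi + 3*cos(pi*x)/pi**2; evaluating from -4 to 0: ∫_{-4}^{0} (3*x - 3) cos(pi*x) dx = (3/pi**2) - (3/pi**2) = 0.
Integrating by parts (boundary term plus one more integral), an antiderivative of (3 - x) cos(pi*x) is -x*sin(pi*x)/pi + 3*sin(pi*x)/pi - cos(pi*x)/pi**2; evaluating from 0 to 4: ∫_{0}^{4} (3 - x) cos(pi*x) dx = (-1/pi**2) - (-1/pi**2) = 0.
So ∫_{-4}^{4} v(x) cos(pi*x) dx = 0.
Hence Re(c_{4}) = (1/8)·(0) = 0.

0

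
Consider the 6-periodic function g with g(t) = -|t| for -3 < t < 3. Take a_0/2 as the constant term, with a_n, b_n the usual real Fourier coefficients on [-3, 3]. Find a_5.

12/(25*pi**2)

a_5 = 1/3 ∫_{-3}^{3} g(t) cos(5*pi*t/3) dt.
g is even and cos(5*pi*t/3) is even, so the integrand is even and a_5 = 2/3 ∫_0^{3} g(t) cos(5*pi*t/3) dt.
Integrating by parts (boundary term plus one more integral), an antiderivative of (-t) cos(5*pi*t/3) is -3*t*sin(5*pi*t/3)/(5*pi) - 9*cos(5*pi*t/3)/(25*pi**2); evaluating from 0 to 3: ∫_{0}^{3} (-t) cos(5*pi*t/3) dt = (9/(25*pi**2)) - (-9/(25*pi**2)) = 18/(25*pi**2).
Hence a_5 = (2/3)·(18/(25*pi**2)) = 12/(25*pi**2).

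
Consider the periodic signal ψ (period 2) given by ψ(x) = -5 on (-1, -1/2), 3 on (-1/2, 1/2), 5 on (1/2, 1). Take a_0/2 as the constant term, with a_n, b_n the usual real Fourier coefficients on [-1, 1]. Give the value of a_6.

a_6 = ∫_{-1}^{1} ψ(x) cos(6*pi*x) dx.
Split the integral at the breakpoints.
Directly, an antiderivative of (-5) cos(6*pi*x) is -5*sin(6*pi*x)/(6*pi); evaluating from -1 to -1/2: ∫_{-1}^{-1/2} (-5) cos(6*pi*x) dx = (0) - (0) = 0.
Directly, an antiderivative of (3) cos(6*pi*x) is sin(6*pi*x)/(2*pi); evaluating from -1/2 to 1/2: ∫_{-1/2}^{1/2} (3) cos(6*pi*x) dx = (0) - (0) = 0.
Directly, an antiderivative of (5) cos(6*pi*x) is 5*sin(6*pi*x)/(6*pi); evaluating from 1/2 to 1: ∫_{1/2}^{1} (5) cos(6*pi*x) dx = (0) - (0) = 0.
Summing the pieces gives a_6 = 0.

0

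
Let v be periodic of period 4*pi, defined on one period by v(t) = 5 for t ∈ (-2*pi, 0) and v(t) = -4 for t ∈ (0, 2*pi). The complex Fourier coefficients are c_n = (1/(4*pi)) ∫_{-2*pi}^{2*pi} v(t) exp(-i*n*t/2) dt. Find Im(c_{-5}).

-9/(5*pi)

Since v is real-valued, Im(c_{-5}) = -(1/(4*pi)) ∫_{-2*pi}^{2*pi} v(t) sin(-5*t/2) dt = b_{5}/2.
Split the integral at the breakpoints.
Directly, an antiderivative of (5) sin(-5*t/2) is 2*cos(5*t/2); evaluating from -2*pi to 0: ∫_{-2*pi}^{0} (5) sin(-5*t/2) dt = (2) - (-2) = 4.
Directly, an antiderivative of (-4) sin(-5*t/2) is -8*cos(5*t/2)/5; evaluating from 0 to 2*pi: ∫_{0}^{2*pi} (-4) sin(-5*t/2) dt = (8/5) - (-8/5) = 16/5.
So ∫_{-2*pi}^{2*pi} v(t) sin(-5*t/2) dt = 36/5.
Hence Im(c_{-5}) = (-1/(4*pi))·(36/5) = -9/(5*pi).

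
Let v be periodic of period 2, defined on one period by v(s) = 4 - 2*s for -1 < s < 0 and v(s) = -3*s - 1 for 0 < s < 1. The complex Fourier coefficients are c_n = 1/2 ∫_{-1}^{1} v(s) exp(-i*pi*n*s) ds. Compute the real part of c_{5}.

Since v is real-valued, Re(c_{5}) = 1/2 ∫_{-1}^{1} v(s) cos(5*pi*s) ds = a_{5}/2.
Split the integral at the breakpoints.
Integrating by parts (boundary term plus one more integral), an antiderivative of (4 - 2*s) cos(5*pi*s) is -2*s*sin(5*pi*s)/(5*pi) + 4*sin(5*pi*s)/(5*pi) - 2*cos(5*pi*s)/(25*pi**2); evaluating from -1 to 0: ∫_{-1}^{0} (4 - 2*s) cos(5*pi*s) ds = (-2/(25*pi**2)) - (2/(25*pi**2)) = -4/(25*pi**2).
Integrating by parts (boundary term plus one more integral), an antiderivative of (-3*s - 1) cos(5*pi*s) is -3*s*sin(5*pi*s)/(5*pi) - sin(5*pi*s)/(5*pi) - 3*cos(5*pi*s)/(25*pi**2); evaluating from 0 to 1: ∫_{0}^{1} (-3*s - 1) cos(5*pi*s) ds = (3/(25*pi**2)) - (-3/(25*pi**2)) = 6/(25*pi**2).
So ∫_{-1}^{1} v(s) cos(5*pi*s) ds = 2/(25*pi**2).
Hence Re(c_{5}) = (1/2)·(2/(25*pi**2)) = 1/(25*pi**2).

1/(25*pi**2)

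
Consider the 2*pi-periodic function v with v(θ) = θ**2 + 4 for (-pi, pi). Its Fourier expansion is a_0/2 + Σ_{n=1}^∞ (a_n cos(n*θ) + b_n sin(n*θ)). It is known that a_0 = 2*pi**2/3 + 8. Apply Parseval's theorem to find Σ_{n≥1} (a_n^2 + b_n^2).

Parseval: a_0^2/2 + Σ_{n≥1} (a_n^2+b_n^2) = 1/pi ∫_{-pi}^{pi} v(θ)^2 dθ = 32 + 2*pi**4/5 + 16*pi**2/3.
Subtract a_0^2/2 = 2*(pi**2 + 12)**2/9: Σ (a_n^2+b_n^2) = 8*pi**4/45.

8*pi**4/45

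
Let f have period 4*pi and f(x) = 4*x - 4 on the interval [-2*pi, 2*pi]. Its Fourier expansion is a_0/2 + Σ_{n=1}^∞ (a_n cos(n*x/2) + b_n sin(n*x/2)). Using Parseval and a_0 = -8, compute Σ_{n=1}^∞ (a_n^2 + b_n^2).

Parseval: a_0^2/2 + Σ_{n≥1} (a_n^2+b_n^2) = (1/(2*pi)) ∫_{-2*pi}^{2*pi} f(x)^2 dx = 32 + 128*pi**2/3.
Subtract a_0^2/2 = 32: Σ (a_n^2+b_n^2) = 128*pi**2/3.

128*pi**2/3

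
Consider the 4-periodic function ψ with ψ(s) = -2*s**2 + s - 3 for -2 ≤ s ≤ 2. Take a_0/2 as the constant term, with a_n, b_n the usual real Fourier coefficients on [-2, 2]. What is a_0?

a_0 = 1/2 ∫_{-2}^{2} ψ(s) ds = 1/2 · (-68/3) = -34/3.

-34/3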